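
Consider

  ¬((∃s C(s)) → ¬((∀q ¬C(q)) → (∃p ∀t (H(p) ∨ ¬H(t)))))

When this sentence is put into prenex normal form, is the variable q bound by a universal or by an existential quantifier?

existential

Rewrite implications/biconditionals: A → B as ¬A ∨ B.
  ¬(¬(∃s C(s)) ∨ ¬(¬(∀q ¬C(q)) ∨ (∃p ∀t (H(p) ∨ ¬H(t)))))
Push ¬ through the quantifiers and connectives to reach negation normal form:
  (∃s C(s)) ∧ ((∃q C(q)) ∨ (∃p ∀t (H(p) ∨ ¬H(t))))
All bound variables are already distinct, so no renaming is needed.
Extract every quantifier outward, since the variables are now distinct and don't occur free across branches:
  ∃s ∃q ∃p ∀t (C(s) ∧ (C(q) ∨ H(p) ∨ ¬H(t)))
The quantifier ∀q sits under an odd number of negations (counting the antecedent side of each →), so it flips to ∃q.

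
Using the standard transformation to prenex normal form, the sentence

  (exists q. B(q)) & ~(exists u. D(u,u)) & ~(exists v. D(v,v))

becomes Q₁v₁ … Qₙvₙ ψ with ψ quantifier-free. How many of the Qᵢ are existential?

1

Move each ¬ inward, flipping quantifiers it crosses:
  (exists q. B(q)) & (forall u. ~D(u,u)) & (forall v. ~D(v,v))
Finally move all quantifiers to the prefix:
  exists q. forall u. forall v. (B(q) & ~D(u,u) & ~D(v,v))
The prefix is exists q forall u forall v: 2 universal, 1 existential.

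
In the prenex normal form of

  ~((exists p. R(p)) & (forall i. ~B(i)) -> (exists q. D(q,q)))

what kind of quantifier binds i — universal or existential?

universal

Rewrite implications/biconditionals: A → B as ¬A ∨ B.
  ~(~((exists p. R(p)) & (forall i. ~B(i))) | (exists q. D(q,q)))
Drive negations inward (¬∀x A ≡ ∃x ¬A, ¬∃x A ≡ ∀x ¬A, De Morgan for ∧/∨):
  (exists p. R(p)) & (forall i. ~B(i)) & (forall q. ~D(q,q))
Pull the quantifiers to the front (each side's bound variable is not free in the other side):
  exists p. forall i. forall q. (R(p) & ~B(i) & ~D(q,q))
The quantifier forall i sits under an even number of negations (counting the antecedent side of each →), so it remains universal.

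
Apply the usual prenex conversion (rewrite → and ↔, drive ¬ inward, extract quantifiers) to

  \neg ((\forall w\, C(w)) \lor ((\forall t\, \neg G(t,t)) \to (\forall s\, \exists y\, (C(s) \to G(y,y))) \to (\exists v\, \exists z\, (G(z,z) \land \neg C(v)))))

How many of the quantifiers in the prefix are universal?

Eliminate → and ↔ using ¬ and ∨.
  \neg ((\forall w\, C(w)) \lor \neg (\forall t\, \neg G(t,t)) \lor \neg (\forall s\, \exists y\, (\neg C(s) \lor G(y,y))) \lor (\exists v\, \exists z\, (G(z,z) \land \neg C(v))))
Push ¬ through the quantifiers and connectives to reach negation normal form:
  (\exists w\, \neg C(w)) \land (\forall t\, \neg G(t,t)) \land (\forall s\, \exists y\, (\neg C(s) \lor G(y,y))) \land (\forall v\, \forall z\, (\neg G(z,z) \lor C(v)))
Finally move all quantifiers to the prefix:
  \exists w\, \forall t\, \forall s\, \exists y\, \forall v\, \forall z\, (\neg C(w) \land \neg G(t,t) \land (\neg C(s) \lor G(y,y)) \land (\neg G(z,z) \lor C(v)))
The prefix is \exists w \forall t \forall s \exists y \forall v \forall z: 4 universal, 2 existential.

4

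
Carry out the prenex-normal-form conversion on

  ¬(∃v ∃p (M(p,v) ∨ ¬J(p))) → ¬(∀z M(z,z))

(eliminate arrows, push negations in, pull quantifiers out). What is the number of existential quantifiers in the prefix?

3

First replace A → B with ¬A ∨ B.
  ¬¬(∃v ∃p (M(p,v) ∨ ¬J(p))) ∨ ¬(∀z M(z,z))
Drive negations inward (¬∀x A ≡ ∃x ¬A, ¬∃x A ≡ ∀x ¬A, De Morgan for ∧/∨):
  (∃v ∃p (M(p,v) ∨ ¬J(p))) ∨ (∃z ¬M(z,z))
Pull the quantifiers to the front (each side's bound variable is not free in the other side):
  ∃v ∃p ∃z (M(p,v) ∨ ¬J(p) ∨ ¬M(z,z))
The prefix is ∃v ∃p ∃z: 0 universal, 3 existential.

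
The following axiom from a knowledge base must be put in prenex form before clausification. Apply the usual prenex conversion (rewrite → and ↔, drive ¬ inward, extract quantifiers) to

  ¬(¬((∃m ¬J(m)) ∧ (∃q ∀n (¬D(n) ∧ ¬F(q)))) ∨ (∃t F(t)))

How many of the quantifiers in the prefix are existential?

2

Drive negations inward (¬∀x A ≡ ∃x ¬A, ¬∃x A ≡ ∀x ¬A, De Morgan for ∧/∨):
  (∃m ¬J(m)) ∧ (∃q ∀n (¬D(n) ∧ ¬F(q))) ∧ (∀t ¬F(t))
All bound variables are already distinct, so no renaming is needed.
Extract every quantifier outward, since the variables are now distinct and don't occur free across branches:
  ∃m ∃q ∀n ∀t (¬J(m) ∧ ¬D(n) ∧ ¬F(q) ∧ ¬F(t))
The prefix is ∃m ∃q ∀n ∀t: 2 universal, 2 existential.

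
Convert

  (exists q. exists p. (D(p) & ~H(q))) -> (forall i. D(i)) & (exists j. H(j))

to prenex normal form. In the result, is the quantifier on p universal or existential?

Rewrite implications/biconditionals: A → B as ¬A ∨ B.
  ~(exists q. exists p. (D(p) & ~H(q))) | (forall i. D(i)) & (exists j. H(j))
Push ¬ through the quantifiers and connectives to reach negation normal form:
  (forall q. forall p. (~D(p) | H(q))) | (forall i. D(i)) & (exists j. H(j))
Pull the quantifiers to the front (each side's bound variable is not free in the other side):
  forall q. forall p. forall i. exists j. (~D(p) | H(q) | D(i) & H(j))
The quantifier exists p sits under an odd number of negations (counting the antecedent side of each →), so it flips to forall p.

universal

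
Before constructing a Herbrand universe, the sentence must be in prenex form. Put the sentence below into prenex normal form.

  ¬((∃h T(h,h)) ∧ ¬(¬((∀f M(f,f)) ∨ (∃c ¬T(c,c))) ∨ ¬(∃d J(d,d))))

∀h ∃f ∀c ∀d (¬T(h,h) ∨ ¬M(f,f) ∧ T(c,c) ∨ ¬J(d,d))

Move each ¬ inward, flipping quantifiers it crosses:
  (∀h ¬T(h,h)) ∨ (∃f ¬M(f,f)) ∧ (∀c T(c,c)) ∨ (∀d ¬J(d,d))
All bound variables are already distinct, so no renaming is needed.
Finally move all quantifiers to the prefix:
  ∀h ∃f ∀c ∀d (¬T(h,h) ∨ ¬M(f,f) ∧ T(c,c) ∨ ¬J(d,d))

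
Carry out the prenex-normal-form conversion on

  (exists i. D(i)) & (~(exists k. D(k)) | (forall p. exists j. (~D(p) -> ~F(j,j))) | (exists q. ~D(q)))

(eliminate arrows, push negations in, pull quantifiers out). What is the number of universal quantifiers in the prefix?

Eliminate → and ↔ using ¬ and ∨.
  (exists i. D(i)) & (~(exists k. D(k)) | (forall p. exists j. (~~D(p) | ~F(j,j))) | (exists q. ~D(q)))
Move each ¬ inward, flipping quantifiers it crosses:
  (exists i. D(i)) & ((forall k. ~D(k)) | (forall p. exists j. (D(p) | ~F(j,j))) | (exists q. ~D(q)))
Extract every quantifier outward, since the variables are now distinct and don't occur free across branches:
  exists i. forall k. forall p. exists j. exists q. (D(i) & (~D(k) | D(p) | ~F(j,j) | ~D(q)))
The prefix is exists i forall k forall p exists j exists q: 2 universal, 3 existential.

2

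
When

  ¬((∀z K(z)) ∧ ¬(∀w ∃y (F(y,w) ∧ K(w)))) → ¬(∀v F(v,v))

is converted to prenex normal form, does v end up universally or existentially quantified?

existential

Rewrite implications/biconditionals: A → B as ¬A ∨ B.
  ¬¬((∀z K(z)) ∧ ¬(∀w ∃y (F(y,w) ∧ K(w)))) ∨ ¬(∀v F(v,v))
Push ¬ through the quantifiers and connectives to reach negation normal form:
  (∀z K(z)) ∧ (∃w ∀y (¬F(y,w) ∨ ¬K(w))) ∨ (∃v ¬F(v,v))
Pull the quantifiers to the front (each side's bound variable is not free in the other side):
  ∀z ∃w ∀y ∃v (K(z) ∧ (¬F(y,w) ∨ ¬K(w)) ∨ ¬F(v,v))
The quantifier ∀v sits under an odd number of negations (counting the antecedent side of each →), so it flips to ∃v.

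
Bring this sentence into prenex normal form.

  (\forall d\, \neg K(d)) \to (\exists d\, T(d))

\exists d\, \exists p\, (K(d) \lor T(p))

Rewrite implications/biconditionals: A → B as ¬A ∨ B.
  \neg (\forall d\, \neg K(d)) \lor (\exists d\, T(d))
Drive negations inward (¬∀x A ≡ ∃x ¬A, ¬∃x A ≡ ∀x ¬A, De Morgan for ∧/∨):
  (\exists d\, K(d)) \lor (\exists d\, T(d))
Rename bound variables to avoid capture: d↦p.
  (\exists d\, K(d)) \lor (\exists p\, T(p))
Pull the quantifiers to the front (each side's bound variable is not free in the other side):
  \exists d\, \exists p\, (K(d) \lor T(p))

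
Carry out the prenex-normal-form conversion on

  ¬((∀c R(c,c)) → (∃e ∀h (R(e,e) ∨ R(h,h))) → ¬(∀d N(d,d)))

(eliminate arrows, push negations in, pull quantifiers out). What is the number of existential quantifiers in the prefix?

Rewrite implications/biconditionals: A → B as ¬A ∨ B.
  ¬(¬(∀c R(c,c)) ∨ ¬(∃e ∀h (R(e,e) ∨ R(h,h))) ∨ ¬(∀d N(d,d)))
Push ¬ through the quantifiers and connectives to reach negation normal form:
  (∀c R(c,c)) ∧ (∃e ∀h (R(e,e) ∨ R(h,h))) ∧ (∀d N(d,d))
All bound variables are already distinct, so no renaming is needed.
Finally move all quantifiers to the prefix:
  ∀c ∃e ∀h ∀d (R(c,c) ∧ (R(e,e) ∨ R(h,h)) ∧ N(d,d))
The prefix is ∀c ∃e ∀h ∀d: 3 universal, 1 existential.

1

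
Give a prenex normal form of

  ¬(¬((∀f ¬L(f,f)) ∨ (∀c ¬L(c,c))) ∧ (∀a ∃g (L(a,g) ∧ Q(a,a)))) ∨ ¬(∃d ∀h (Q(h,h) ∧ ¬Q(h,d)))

∀f ∀c ∃a ∀g ∀d ∃h (¬L(f,f) ∨ ¬L(c,c) ∨ ¬L(a,g) ∨ ¬Q(a,a) ∨ ¬Q(h,h) ∨ Q(h,d))

Push ¬ through the quantifiers and connectives to reach negation normal form:
  (∀f ¬L(f,f)) ∨ (∀c ¬L(c,c)) ∨ (∃a ∀g (¬L(a,g) ∨ ¬Q(a,a))) ∨ (∀d ∃h (¬Q(h,h) ∨ Q(h,d)))
Pull the quantifiers to the front (each side's bound variable is not free in the other side):
  ∀f ∀c ∃a ∀g ∀d ∃h (¬L(f,f) ∨ ¬L(c,c) ∨ ¬L(a,g) ∨ ¬Q(a,a) ∨ ¬Q(h,h) ∨ Q(h,d))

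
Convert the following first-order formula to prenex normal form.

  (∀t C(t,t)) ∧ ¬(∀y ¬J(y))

Push ¬ through the quantifiers and connectives to reach negation normal form:
  (∀t C(t,t)) ∧ (∃y J(y))
All bound variables are already distinct, so no renaming is needed.
Finally move all quantifiers to the prefix:
  ∀t ∃y (C(t,t) ∧ J(y))

∀t ∃y (C(t,t) ∧ J(y))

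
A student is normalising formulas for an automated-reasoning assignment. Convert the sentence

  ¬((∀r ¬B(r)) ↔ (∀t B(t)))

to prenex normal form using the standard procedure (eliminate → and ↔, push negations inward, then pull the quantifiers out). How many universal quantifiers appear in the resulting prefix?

2

Eliminate → and ↔ using ¬ and ∨; A ↔ B as (¬A ∨ B) ∧ (¬B ∨ A).
  ¬((¬(∀r ¬B(r)) ∨ (∀t B(t))) ∧ (¬(∀t B(t)) ∨ (∀r ¬B(r))))
Push ¬ through the quantifiers and connectives to reach negation normal form:
  (∀r ¬B(r)) ∧ (∃t ¬B(t)) ∨ (∀t B(t)) ∧ (∃r B(r))
Give each quantifier a distinct variable: t↦x, r↦c.
  (∀r ¬B(r)) ∧ (∃t ¬B(t)) ∨ (∀x B(x)) ∧ (∃c B(c))
Extract every quantifier outward, since the variables are now distinct and don't occur free across branches:
  ∀r ∃t ∀x ∃c (¬B(r) ∧ ¬B(t) ∨ B(x) ∧ B(c))
The prefix is ∀r ∃t ∀x ∃c: 2 universal, 2 existential.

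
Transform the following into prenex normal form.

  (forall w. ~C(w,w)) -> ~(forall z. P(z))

exists w. exists z. (C(w,w) | ~P(z))

Rewrite implications/biconditionals: A → B as ¬A ∨ B.
  ~(forall w. ~C(w,w)) | ~(forall z. P(z))
Push ¬ through the quantifiers and connectives to reach negation normal form:
  (exists w. C(w,w)) | (exists z. ~P(z))
Finally move all quantifiers to the prefix:
  exists w. exists z. (C(w,w) | ~P(z))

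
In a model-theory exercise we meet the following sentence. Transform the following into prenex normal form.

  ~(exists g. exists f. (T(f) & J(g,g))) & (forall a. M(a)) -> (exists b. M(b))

Eliminate → and ↔ using ¬ and ∨.
  ~(~(exists g. exists f. (T(f) & J(g,g))) & (forall a. M(a))) | (exists b. M(b))
Push ¬ through the quantifiers and connectives to reach negation normal form:
  (exists g. exists f. (T(f) & J(g,g))) | (exists a. ~M(a)) | (exists b. M(b))
All bound variables are already distinct, so no renaming is needed.
Finally move all quantifiers to the prefix:
  exists g. exists f. exists a. exists b. (T(f) & J(g,g) | ~M(a) | M(b))

exists g. exists f. exists a. exists b. (T(f) & J(g,g) | ~M(a) | M(b))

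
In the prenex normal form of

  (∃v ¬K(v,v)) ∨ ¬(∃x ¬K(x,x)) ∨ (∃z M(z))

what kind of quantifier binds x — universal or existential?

Move each ¬ inward, flipping quantifiers it crosses:
  (∃v ¬K(v,v)) ∨ (∀x K(x,x)) ∨ (∃z M(z))
All bound variables are already distinct, so no renaming is needed.
Finally move all quantifiers to the prefix:
  ∃v ∀x ∃z (¬K(v,v) ∨ K(x,x) ∨ M(z))
The quantifier ∃x sits under an odd number of negations, so it flips to ∀x.

universal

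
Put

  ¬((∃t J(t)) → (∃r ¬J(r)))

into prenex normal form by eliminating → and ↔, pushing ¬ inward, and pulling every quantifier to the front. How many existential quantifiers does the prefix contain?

1

First replace A → B with ¬A ∨ B.
  ¬(¬(∃t J(t)) ∨ (∃r ¬J(r)))
Push ¬ through the quantifiers and connectives to reach negation normal form:
  (∃t J(t)) ∧ (∀r J(r))
Extract every quantifier outward, since the variables are now distinct and don't occur free across branches:
  ∃t ∀r (J(t) ∧ J(r))
The prefix is ∃t ∀r: 1 universal, 1 existential.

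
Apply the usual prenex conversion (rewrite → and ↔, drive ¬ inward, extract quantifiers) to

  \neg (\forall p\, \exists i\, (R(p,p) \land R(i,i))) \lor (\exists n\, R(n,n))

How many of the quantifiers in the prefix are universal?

Drive negations inward (¬∀x A ≡ ∃x ¬A, ¬∃x A ≡ ∀x ¬A, De Morgan for ∧/∨):
  (\exists p\, \forall i\, (\neg R(p,p) \lor \neg R(i,i))) \lor (\exists n\, R(n,n))
All bound variables are already distinct, so no renaming is needed.
Pull the quantifiers to the front (each side's bound variable is not free in the other side):
  \exists p\, \forall i\, \exists n\, (\neg R(p,p) \lor \neg R(i,i) \lor R(n,n))
The prefix is \exists p \forall i \exists n: 1 universal, 2 existential.

1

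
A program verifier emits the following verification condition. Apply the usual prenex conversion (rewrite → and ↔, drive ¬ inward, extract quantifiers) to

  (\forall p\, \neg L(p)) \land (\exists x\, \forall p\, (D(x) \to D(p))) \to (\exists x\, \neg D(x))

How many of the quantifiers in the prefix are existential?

3

Rewrite implications/biconditionals: A → B as ¬A ∨ B.
  \neg ((\forall p\, \neg L(p)) \land (\exists x\, \forall p\, (\neg D(x) \lor D(p)))) \lor (\exists x\, \neg D(x))
Move each ¬ inward, flipping quantifiers it crosses:
  (\exists p\, L(p)) \lor (\forall x\, \exists p\, (D(x) \land \neg D(p))) \lor (\exists x\, \neg D(x))
Standardize variables apart so no two quantifiers bind the same name: p↦y, x↦w.
  (\exists p\, L(p)) \lor (\forall x\, \exists y\, (D(x) \land \neg D(y))) \lor (\exists w\, \neg D(w))
Finally move all quantifiers to the prefix:
  \exists p\, \forall x\, \exists y\, \exists w\, (L(p) \lor D(x) \land \neg D(y) \lor \neg D(w))
The prefix is \exists p \forall x \exists y \exists w: 1 universal, 3 existential.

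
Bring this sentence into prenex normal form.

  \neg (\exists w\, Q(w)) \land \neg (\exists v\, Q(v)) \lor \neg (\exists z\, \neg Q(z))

\forall w\, \forall v\, \forall z\, (\neg Q(w) \land \neg Q(v) \lor Q(z))

Drive negations inward (¬∀x A ≡ ∃x ¬A, ¬∃x A ≡ ∀x ¬A, De Morgan for ∧/∨):
  (\forall w\, \neg Q(w)) \land (\forall v\, \neg Q(v)) \lor (\forall z\, Q(z))
All bound variables are already distinct, so no renaming is needed.
Extract every quantifier outward, since the variables are now distinct and don't occur free across branches:
  \forall w\, \forall v\, \forall z\, (\neg Q(w) \land \neg Q(v) \lor Q(z))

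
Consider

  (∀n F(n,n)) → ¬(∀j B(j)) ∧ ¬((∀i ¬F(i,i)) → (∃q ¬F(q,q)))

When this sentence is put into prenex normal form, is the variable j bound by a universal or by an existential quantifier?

Rewrite implications/biconditionals: A → B as ¬A ∨ B.
  ¬(∀n F(n,n)) ∨ ¬(∀j B(j)) ∧ ¬(¬(∀i ¬F(i,i)) ∨ (∃q ¬F(q,q)))
Push ¬ through the quantifiers and connectives to reach negation normal form:
  (∃n ¬F(n,n)) ∨ (∃j ¬B(j)) ∧ (∀i ¬F(i,i)) ∧ (∀q F(q,q))
Finally move all quantifiers to the prefix:
  ∃n ∃j ∀i ∀q (¬F(n,n) ∨ ¬B(j) ∧ ¬F(i,i) ∧ F(q,q))
The quantifier ∀j sits under an odd number of negations (counting the antecedent side of each →), so it flips to ∃j.

existential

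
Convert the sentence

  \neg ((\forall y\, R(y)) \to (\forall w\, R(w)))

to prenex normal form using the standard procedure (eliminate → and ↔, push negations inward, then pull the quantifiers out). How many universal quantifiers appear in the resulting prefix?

1

First replace A → B with ¬A ∨ B.
  \neg (\neg (\forall y\, R(y)) \lor (\forall w\, R(w)))
Push ¬ through the quantifiers and connectives to reach negation normal form:
  (\forall y\, R(y)) \land (\exists w\, \neg R(w))
Pull the quantifiers to the front (each side's bound variable is not free in the other side):
  \forall y\, \exists w\, (R(y) \land \neg R(w))
The prefix is \forall y \exists w: 1 universal, 1 existential.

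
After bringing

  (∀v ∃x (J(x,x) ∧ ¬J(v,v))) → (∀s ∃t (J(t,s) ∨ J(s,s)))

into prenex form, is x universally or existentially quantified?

universal

First replace A → B with ¬A ∨ B.
  ¬(∀v ∃x (J(x,x) ∧ ¬J(v,v))) ∨ (∀s ∃t (J(t,s) ∨ J(s,s)))
Push ¬ through the quantifiers and connectives to reach negation normal form:
  (∃v ∀x (¬J(x,x) ∨ J(v,v))) ∨ (∀s ∃t (J(t,s) ∨ J(s,s)))
All bound variables are already distinct, so no renaming is needed.
Extract every quantifier outward, since the variables are now distinct and don't occur free across branches:
  ∃v ∀x ∀s ∃t (¬J(x,x) ∨ J(v,v) ∨ J(t,s) ∨ J(s,s))
The quantifier ∃x sits under an odd number of negations (counting the antecedent side of each →), so it flips to ∀x.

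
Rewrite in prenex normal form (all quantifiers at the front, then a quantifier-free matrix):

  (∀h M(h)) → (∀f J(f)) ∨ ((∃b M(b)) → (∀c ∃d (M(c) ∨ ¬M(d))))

∃h ∀f ∀b ∀c ∃d (¬M(h) ∨ J(f) ∨ ¬M(b) ∨ M(c) ∨ ¬M(d))

Rewrite implications/biconditionals: A → B as ¬A ∨ B.
  ¬(∀h M(h)) ∨ (∀f J(f)) ∨ ¬(∃b M(b)) ∨ (∀c ∃d (M(c) ∨ ¬M(d)))
Move each ¬ inward, flipping quantifiers it crosses:
  (∃h ¬M(h)) ∨ (∀f J(f)) ∨ (∀b ¬M(b)) ∨ (∀c ∃d (M(c) ∨ ¬M(d)))
All bound variables are already distinct, so no renaming is needed.
Extract every quantifier outward, since the variables are now distinct and don't occur free across branches:
  ∃h ∀f ∀b ∀c ∃d (¬M(h) ∨ J(f) ∨ ¬M(b) ∨ M(c) ∨ ¬M(d))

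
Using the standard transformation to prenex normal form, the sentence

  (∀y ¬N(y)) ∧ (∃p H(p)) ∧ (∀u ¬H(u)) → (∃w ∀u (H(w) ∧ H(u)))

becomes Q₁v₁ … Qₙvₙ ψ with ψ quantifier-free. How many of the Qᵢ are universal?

First replace A → B with ¬A ∨ B.
  ¬((∀y ¬N(y)) ∧ (∃p H(p)) ∧ (∀u ¬H(u))) ∨ (∃w ∀u (H(w) ∧ H(u)))
Push ¬ through the quantifiers and connectives to reach negation normal form:
  (∃y N(y)) ∨ (∀p ¬H(p)) ∨ (∃u H(u)) ∨ (∃w ∀u (H(w) ∧ H(u)))
Give each quantifier a distinct variable: u↦y1.
  (∃y N(y)) ∨ (∀p ¬H(p)) ∨ (∃u H(u)) ∨ (∃w ∀y1 (H(w) ∧ H(y1)))
Finally move all quantifiers to the prefix:
  ∃y ∀p ∃u ∃w ∀y1 (N(y) ∨ ¬H(p) ∨ H(u) ∨ H(w) ∧ H(y1))
The prefix is ∃y ∀p ∃u ∃w ∀y1: 2 universal, 3 existential.

2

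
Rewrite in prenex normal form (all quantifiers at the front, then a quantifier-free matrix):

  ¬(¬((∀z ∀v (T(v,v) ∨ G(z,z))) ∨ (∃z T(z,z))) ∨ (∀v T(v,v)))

Push ¬ through the quantifiers and connectives to reach negation normal form:
  ((∀z ∀v (T(v,v) ∨ G(z,z))) ∨ (∃z T(z,z))) ∧ (∃v ¬T(v,v))
Rename bound variables to avoid capture: z↦u, v↦a.
  ((∀z ∀v (T(v,v) ∨ G(z,z))) ∨ (∃u T(u,u))) ∧ (∃a ¬T(a,a))
Pull the quantifiers to the front (each side's bound variable is not free in the other side):
  ∀z ∀v ∃u ∃a ((T(v,v) ∨ G(z,z) ∨ T(u,u)) ∧ ¬T(a,a))

∀z ∀v ∃u ∃a ((T(v,v) ∨ G(z,z) ∨ T(u,u)) ∧ ¬T(a,a))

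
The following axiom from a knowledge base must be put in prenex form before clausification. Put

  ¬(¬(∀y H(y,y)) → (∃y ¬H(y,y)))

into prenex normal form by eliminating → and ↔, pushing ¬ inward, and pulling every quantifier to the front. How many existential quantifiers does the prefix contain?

1

Rewrite implications/biconditionals: A → B as ¬A ∨ B.
  ¬(¬¬(∀y H(y,y)) ∨ (∃y ¬H(y,y)))
Move each ¬ inward, flipping quantifiers it crosses:
  (∃y ¬H(y,y)) ∧ (∀y H(y,y))
Give each quantifier a distinct variable: y↦b.
  (∃y ¬H(y,y)) ∧ (∀b H(b,b))
Finally move all quantifiers to the prefix:
  ∃y ∀b (¬H(y,y) ∧ H(b,b))
The prefix is ∃y ∀b: 1 universal, 1 existential.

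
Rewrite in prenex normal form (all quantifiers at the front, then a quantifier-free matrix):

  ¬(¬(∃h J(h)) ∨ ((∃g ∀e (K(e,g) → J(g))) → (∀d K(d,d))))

∃h ∃g ∀e ∃d (J(h) ∧ (¬K(e,g) ∨ J(g)) ∧ ¬K(d,d))

Eliminate → and ↔ using ¬ and ∨.
  ¬(¬(∃h J(h)) ∨ ¬(∃g ∀e (¬K(e,g) ∨ J(g))) ∨ (∀d K(d,d)))
Drive negations inward (¬∀x A ≡ ∃x ¬A, ¬∃x A ≡ ∀x ¬A, De Morgan for ∧/∨):
  (∃h J(h)) ∧ (∃g ∀e (¬K(e,g) ∨ J(g))) ∧ (∃d ¬K(d,d))
All bound variables are already distinct, so no renaming is needed.
Finally move all quantifiers to the prefix:
  ∃h ∃g ∀e ∃d (J(h) ∧ (¬K(e,g) ∨ J(g)) ∧ ¬K(d,d))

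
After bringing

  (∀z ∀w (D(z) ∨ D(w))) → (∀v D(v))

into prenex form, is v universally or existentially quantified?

universal

Rewrite implications/biconditionals: A → B as ¬A ∨ B.
  ¬(∀z ∀w (D(z) ∨ D(w))) ∨ (∀v D(v))
Move each ¬ inward, flipping quantifiers it crosses:
  (∃z ∃w (¬D(z) ∧ ¬D(w))) ∨ (∀v D(v))
Pull the quantifiers to the front (each side's bound variable is not free in the other side):
  ∃z ∃w ∀v (¬D(z) ∧ ¬D(w) ∨ D(v))
The quantifier ∀v sits under an even number of negations (counting the antecedent side of each →), so it remains universal.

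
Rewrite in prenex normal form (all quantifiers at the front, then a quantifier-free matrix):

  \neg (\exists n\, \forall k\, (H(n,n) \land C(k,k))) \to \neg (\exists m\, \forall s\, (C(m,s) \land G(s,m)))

Eliminate → and ↔ using ¬ and ∨.
  \neg \neg (\exists n\, \forall k\, (H(n,n) \land C(k,k))) \lor \neg (\exists m\, \forall s\, (C(m,s) \land G(s,m)))
Move each ¬ inward, flipping quantifiers it crosses:
  (\exists n\, \forall k\, (H(n,n) \land C(k,k))) \lor (\forall m\, \exists s\, (\neg C(m,s) \lor \neg G(s,m)))
Finally move all quantifiers to the prefix:
  \exists n\, \forall k\, \forall m\, \exists s\, (H(n,n) \land C(k,k) \lor \neg C(m,s) \lor \neg G(s,m))

\exists n\, \forall k\, \forall m\, \exists s\, (H(n,n) \land C(k,k) \lor \neg C(m,s) \lor \neg G(s,m))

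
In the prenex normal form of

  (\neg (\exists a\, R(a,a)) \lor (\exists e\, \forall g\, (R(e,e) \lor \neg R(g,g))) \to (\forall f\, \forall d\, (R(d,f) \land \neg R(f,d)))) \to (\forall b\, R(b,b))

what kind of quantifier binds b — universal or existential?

universal

Rewrite implications/biconditionals: A → B as ¬A ∨ B.
  \neg (\neg (\neg (\exists a\, R(a,a)) \lor (\exists e\, \forall g\, (R(e,e) \lor \neg R(g,g)))) \lor (\forall f\, \forall d\, (R(d,f) \land \neg R(f,d)))) \lor (\forall b\, R(b,b))
Drive negations inward (¬∀x A ≡ ∃x ¬A, ¬∃x A ≡ ∀x ¬A, De Morgan for ∧/∨):
  ((\forall a\, \neg R(a,a)) \lor (\exists e\, \forall g\, (R(e,e) \lor \neg R(g,g)))) \land (\exists f\, \exists d\, (\neg R(d,f) \lor R(f,d))) \lor (\forall b\, R(b,b))
All bound variables are already distinct, so no renaming is needed.
Extract every quantifier outward, since the variables are now distinct and don't occur free across branches:
  \forall a\, \exists e\, \forall g\, \exists f\, \exists d\, \forall b\, ((\neg R(a,a) \lor R(e,e) \lor \neg R(g,g)) \land (\neg R(d,f) \lor R(f,d)) \lor R(b,b))
The quantifier \forall b sits under an even number of negations (counting the antecedent side of each →), so it remains universal.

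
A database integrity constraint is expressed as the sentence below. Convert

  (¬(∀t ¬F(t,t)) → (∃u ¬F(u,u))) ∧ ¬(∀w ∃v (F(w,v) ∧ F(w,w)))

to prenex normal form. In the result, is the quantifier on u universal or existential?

Eliminate → and ↔ using ¬ and ∨.
  (¬¬(∀t ¬F(t,t)) ∨ (∃u ¬F(u,u))) ∧ ¬(∀w ∃v (F(w,v) ∧ F(w,w)))
Push ¬ through the quantifiers and connectives to reach negation normal form:
  ((∀t ¬F(t,t)) ∨ (∃u ¬F(u,u))) ∧ (∃w ∀v (¬F(w,v) ∨ ¬F(w,w)))
All bound variables are already distinct, so no renaming is needed.
Pull the quantifiers to the front (each side's bound variable is not free in the other side):
  ∀t ∃u ∃w ∀v ((¬F(t,t) ∨ ¬F(u,u)) ∧ (¬F(w,v) ∨ ¬F(w,w)))
The quantifier ∃u sits under an even number of negations (counting the antecedent side of each →), so it remains existential.

existential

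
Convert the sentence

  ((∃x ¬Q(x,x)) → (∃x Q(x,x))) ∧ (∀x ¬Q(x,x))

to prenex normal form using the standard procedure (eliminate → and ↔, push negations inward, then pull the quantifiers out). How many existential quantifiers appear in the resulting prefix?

1

First replace A → B with ¬A ∨ B.
  (¬(∃x ¬Q(x,x)) ∨ (∃x Q(x,x))) ∧ (∀x ¬Q(x,x))
Drive negations inward (¬∀x A ≡ ∃x ¬A, ¬∃x A ≡ ∀x ¬A, De Morgan for ∧/∨):
  ((∀x Q(x,x)) ∨ (∃x Q(x,x))) ∧ (∀x ¬Q(x,x))
Give each quantifier a distinct variable: x↦x1, x↦q.
  ((∀x Q(x,x)) ∨ (∃x1 Q(x1,x1))) ∧ (∀q ¬Q(q,q))
Extract every quantifier outward, since the variables are now distinct and don't occur free across branches:
  ∀x ∃x1 ∀q ((Q(x,x) ∨ Q(x1,x1)) ∧ ¬Q(q,q))
The prefix is ∀x ∃x1 ∀q: 2 universal, 1 existential.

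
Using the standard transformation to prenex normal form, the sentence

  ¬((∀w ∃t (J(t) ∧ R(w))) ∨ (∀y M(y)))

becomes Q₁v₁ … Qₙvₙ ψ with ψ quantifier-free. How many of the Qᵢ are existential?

Move each ¬ inward, flipping quantifiers it crosses:
  (∃w ∀t (¬J(t) ∨ ¬R(w))) ∧ (∃y ¬M(y))
All bound variables are already distinct, so no renaming is needed.
Pull the quantifiers to the front (each side's bound variable is not free in the other side):
  ∃w ∀t ∃y ((¬J(t) ∨ ¬R(w)) ∧ ¬M(y))
The prefix is ∃w ∀t ∃y: 1 universal, 2 existential.

2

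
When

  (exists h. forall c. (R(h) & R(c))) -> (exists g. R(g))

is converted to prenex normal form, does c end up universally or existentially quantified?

existential

Eliminate → and ↔ using ¬ and ∨.
  ~(exists h. forall c. (R(h) & R(c))) | (exists g. R(g))
Drive negations inward (¬∀x A ≡ ∃x ¬A, ¬∃x A ≡ ∀x ¬A, De Morgan for ∧/∨):
  (forall h. exists c. (~R(h) | ~R(c))) | (exists g. R(g))
Pull the quantifiers to the front (each side's bound variable is not free in the other side):
  forall h. exists c. exists g. (~R(h) | ~R(c) | R(g))
The quantifier forall c sits under an odd number of negations (counting the antecedent side of each →), so it flips to exists c.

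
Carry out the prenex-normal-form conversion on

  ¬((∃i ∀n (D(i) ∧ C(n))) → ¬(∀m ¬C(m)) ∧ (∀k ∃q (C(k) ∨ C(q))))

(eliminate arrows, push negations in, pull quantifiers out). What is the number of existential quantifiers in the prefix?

2

First replace A → B with ¬A ∨ B.
  ¬(¬(∃i ∀n (D(i) ∧ C(n))) ∨ ¬(∀m ¬C(m)) ∧ (∀k ∃q (C(k) ∨ C(q))))
Move each ¬ inward, flipping quantifiers it crosses:
  (∃i ∀n (D(i) ∧ C(n))) ∧ ((∀m ¬C(m)) ∨ (∃k ∀q (¬C(k) ∧ ¬C(q))))
Pull the quantifiers to the front (each side's bound variable is not free in the other side):
  ∃i ∀n ∀m ∃k ∀q (D(i) ∧ C(n) ∧ (¬C(m) ∨ ¬C(k) ∧ ¬C(q)))
The prefix is ∃i ∀n ∀m ∃k ∀q: 3 universal, 2 existential.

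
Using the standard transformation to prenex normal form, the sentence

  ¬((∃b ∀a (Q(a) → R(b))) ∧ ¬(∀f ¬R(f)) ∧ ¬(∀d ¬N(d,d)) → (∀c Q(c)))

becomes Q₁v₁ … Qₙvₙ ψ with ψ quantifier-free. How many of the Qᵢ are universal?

Rewrite implications/biconditionals: A → B as ¬A ∨ B.
  ¬(¬((∃b ∀a (¬Q(a) ∨ R(b))) ∧ ¬(∀f ¬R(f)) ∧ ¬(∀d ¬N(d,d))) ∨ (∀c Q(c)))
Drive negations inward (¬∀x A ≡ ∃x ¬A, ¬∃x A ≡ ∀x ¬A, De Morgan for ∧/∨):
  (∃b ∀a (¬Q(a) ∨ R(b))) ∧ (∃f R(f)) ∧ (∃d N(d,d)) ∧ (∃c ¬Q(c))
Extract every quantifier outward, since the variables are now distinct and don't occur free across branches:
  ∃b ∀a ∃f ∃d ∃c ((¬Q(a) ∨ R(b)) ∧ R(f) ∧ N(d,d) ∧ ¬Q(c))
The prefix is ∃b ∀a ∃f ∃d ∃c: 1 universal, 4 existential.

1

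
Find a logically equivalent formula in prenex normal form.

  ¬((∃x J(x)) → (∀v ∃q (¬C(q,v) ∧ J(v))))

Eliminate → and ↔ using ¬ and ∨.
  ¬(¬(∃x J(x)) ∨ (∀v ∃q (¬C(q,v) ∧ J(v))))
Drive negations inward (¬∀x A ≡ ∃x ¬A, ¬∃x A ≡ ∀x ¬A, De Morgan for ∧/∨):
  (∃x J(x)) ∧ (∃v ∀q (C(q,v) ∨ ¬J(v)))
Extract every quantifier outward, since the variables are now distinct and don't occur free across branches:
  ∃x ∃v ∀q (J(x) ∧ (C(q,v) ∨ ¬J(v)))

∃x ∃v ∀q (J(x) ∧ (C(q,v) ∨ ¬J(v)))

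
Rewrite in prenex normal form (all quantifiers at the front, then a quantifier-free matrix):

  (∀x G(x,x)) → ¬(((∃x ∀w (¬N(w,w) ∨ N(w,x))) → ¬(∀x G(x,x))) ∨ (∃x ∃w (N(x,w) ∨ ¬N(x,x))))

Eliminate → and ↔ using ¬ and ∨.
  ¬(∀x G(x,x)) ∨ ¬(¬(∃x ∀w (¬N(w,w) ∨ N(w,x))) ∨ ¬(∀x G(x,x)) ∨ (∃x ∃w (N(x,w) ∨ ¬N(x,x))))
Push ¬ through the quantifiers and connectives to reach negation normal form:
  (∃x ¬G(x,x)) ∨ (∃x ∀w (¬N(w,w) ∨ N(w,x))) ∧ (∀x G(x,x)) ∧ (∀x ∀w (¬N(x,w) ∧ N(x,x)))
Rename bound variables to avoid capture: x↦u, x↦y1, x↦w1, w↦s.
  (∃x ¬G(x,x)) ∨ (∃u ∀w (¬N(w,w) ∨ N(w,u))) ∧ (∀y1 G(y1,y1)) ∧ (∀w1 ∀s (¬N(w1,s) ∧ N(w1,w1)))
Finally move all quantifiers to the prefix:
  ∃x ∃u ∀w ∀y1 ∀w1 ∀s (¬G(x,x) ∨ (¬N(w,w) ∨ N(w,u)) ∧ G(y1,y1) ∧ ¬N(w1,s) ∧ N(w1,w1))

∃x ∃u ∀w ∀y1 ∀w1 ∀s (¬G(x,x) ∨ (¬N(w,w) ∨ N(w,u)) ∧ G(y1,y1) ∧ ¬N(w1,s) ∧ N(w1,w1))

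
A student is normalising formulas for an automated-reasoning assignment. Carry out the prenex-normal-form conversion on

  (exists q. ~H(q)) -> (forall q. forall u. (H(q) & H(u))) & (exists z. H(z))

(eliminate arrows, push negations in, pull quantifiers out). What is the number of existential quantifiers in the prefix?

1

First replace A → B with ¬A ∨ B.
  ~(exists q. ~H(q)) | (forall q. forall u. (H(q) & H(u))) & (exists z. H(z))
Push ¬ through the quantifiers and connectives to reach negation normal form:
  (forall q. H(q)) | (forall q. forall u. (H(q) & H(u))) & (exists z. H(z))
Give each quantifier a distinct variable: q↦v1.
  (forall q. H(q)) | (forall v1. forall u. (H(v1) & H(u))) & (exists z. H(z))
Extract every quantifier outward, since the variables are now distinct and don't occur free across branches:
  forall q. forall v1. forall u. exists z. (H(q) | H(v1) & H(u) & H(z))
The prefix is forall q forall v1 forall u exists z: 3 universal, 1 existential.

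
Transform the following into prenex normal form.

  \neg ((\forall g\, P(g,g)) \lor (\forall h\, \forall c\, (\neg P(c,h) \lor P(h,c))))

Move each ¬ inward, flipping quantifiers it crosses:
  (\exists g\, \neg P(g,g)) \land (\exists h\, \exists c\, (P(c,h) \land \neg P(h,c)))
All bound variables are already distinct, so no renaming is needed.
Pull the quantifiers to the front (each side's bound variable is not free in the other side):
  \exists g\, \exists h\, \exists c\, (\neg P(g,g) \land P(c,h) \land \neg P(h,c))

\exists g\, \exists h\, \exists c\, (\neg P(g,g) \land P(c,h) \land \neg P(h,c))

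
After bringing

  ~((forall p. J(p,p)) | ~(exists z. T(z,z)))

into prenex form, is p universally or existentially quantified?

Push ¬ through the quantifiers and connectives to reach negation normal form:
  (exists p. ~J(p,p)) & (exists z. T(z,z))
Finally move all quantifiers to the prefix:
  exists p. exists z. (~J(p,p) & T(z,z))
The quantifier forall p sits under an odd number of negations, so it flips to exists p.

existential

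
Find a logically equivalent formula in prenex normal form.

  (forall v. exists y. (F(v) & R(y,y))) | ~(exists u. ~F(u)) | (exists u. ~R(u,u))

forall v. exists y. forall u. exists z1. (F(v) & R(y,y) | F(u) | ~R(z1,z1))

Push ¬ through the quantifiers and connectives to reach negation normal form:
  (forall v. exists y. (F(v) & R(y,y))) | (forall u. F(u)) | (exists u. ~R(u,u))
Standardize variables apart so no two quantifiers bind the same name: u↦z1.
  (forall v. exists y. (F(v) & R(y,y))) | (forall u. F(u)) | (exists z1. ~R(z1,z1))
Extract every quantifier outward, since the variables are now distinct and don't occur free across branches:
  forall v. exists y. forall u. exists z1. (F(v) & R(y,y) | F(u) | ~R(z1,z1))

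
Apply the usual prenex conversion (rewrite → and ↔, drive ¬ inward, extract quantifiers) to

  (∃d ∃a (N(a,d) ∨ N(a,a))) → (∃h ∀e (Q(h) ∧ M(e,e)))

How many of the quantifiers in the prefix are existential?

Rewrite implications/biconditionals: A → B as ¬A ∨ B.
  ¬(∃d ∃a (N(a,d) ∨ N(a,a))) ∨ (∃h ∀e (Q(h) ∧ M(e,e)))
Drive negations inward (¬∀x A ≡ ∃x ¬A, ¬∃x A ≡ ∀x ¬A, De Morgan for ∧/∨):
  (∀d ∀a (¬N(a,d) ∧ ¬N(a,a))) ∨ (∃h ∀e (Q(h) ∧ M(e,e)))
All bound variables are already distinct, so no renaming is needed.
Extract every quantifier outward, since the variables are now distinct and don't occur free across branches:
  ∀d ∀a ∃h ∀e (¬N(a,d) ∧ ¬N(a,a) ∨ Q(h) ∧ M(e,e))
The prefix is ∀d ∀a ∃h ∀e: 3 universal, 1 existential.

1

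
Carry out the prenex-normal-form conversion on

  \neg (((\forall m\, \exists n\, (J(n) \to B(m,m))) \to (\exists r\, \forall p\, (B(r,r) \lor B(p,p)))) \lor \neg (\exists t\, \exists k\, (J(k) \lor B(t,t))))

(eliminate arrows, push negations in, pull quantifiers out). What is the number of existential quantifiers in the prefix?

Rewrite implications/biconditionals: A → B as ¬A ∨ B.
  \neg (\neg (\forall m\, \exists n\, (\neg J(n) \lor B(m,m))) \lor (\exists r\, \forall p\, (B(r,r) \lor B(p,p))) \lor \neg (\exists t\, \exists k\, (J(k) \lor B(t,t))))
Move each ¬ inward, flipping quantifiers it crosses:
  (\forall m\, \exists n\, (\neg J(n) \lor B(m,m))) \land (\forall r\, \exists p\, (\neg B(r,r) \land \neg B(p,p))) \land (\exists t\, \exists k\, (J(k) \lor B(t,t)))
All bound variables are already distinct, so no renaming is needed.
Extract every quantifier outward, since the variables are now distinct and don't occur free across branches:
  \forall m\, \exists n\, \forall r\, \exists p\, \exists t\, \exists k\, ((\neg J(n) \lor B(m,m)) \land \neg B(r,r) \land \neg B(p,p) \land (J(k) \lor B(t,t)))
The prefix is \forall m \exists n \forall r \exists p \exists t \exists k: 2 universal, 4 existential.

4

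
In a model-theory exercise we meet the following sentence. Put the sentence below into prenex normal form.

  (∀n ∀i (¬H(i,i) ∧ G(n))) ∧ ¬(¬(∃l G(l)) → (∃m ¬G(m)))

∀n ∀i ∀l ∀m (¬H(i,i) ∧ G(n) ∧ ¬G(l) ∧ G(m))

Rewrite implications/biconditionals: A → B as ¬A ∨ B.
  (∀n ∀i (¬H(i,i) ∧ G(n))) ∧ ¬(¬¬(∃l G(l)) ∨ (∃m ¬G(m)))
Push ¬ through the quantifiers and connectives to reach negation normal form:
  (∀n ∀i (¬H(i,i) ∧ G(n))) ∧ (∀l ¬G(l)) ∧ (∀m G(m))
Finally move all quantifiers to the prefix:
  ∀n ∀i ∀l ∀m (¬H(i,i) ∧ G(n) ∧ ¬G(l) ∧ G(m))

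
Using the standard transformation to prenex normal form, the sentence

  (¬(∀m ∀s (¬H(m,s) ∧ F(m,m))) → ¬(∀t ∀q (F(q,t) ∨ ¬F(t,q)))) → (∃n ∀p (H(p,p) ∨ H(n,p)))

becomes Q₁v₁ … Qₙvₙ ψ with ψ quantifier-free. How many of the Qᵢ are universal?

3

First replace A → B with ¬A ∨ B.
  ¬(¬¬(∀m ∀s (¬H(m,s) ∧ F(m,m))) ∨ ¬(∀t ∀q (F(q,t) ∨ ¬F(t,q)))) ∨ (∃n ∀p (H(p,p) ∨ H(n,p)))
Drive negations inward (¬∀x A ≡ ∃x ¬A, ¬∃x A ≡ ∀x ¬A, De Morgan for ∧/∨):
  (∃m ∃s (H(m,s) ∨ ¬F(m,m))) ∧ (∀t ∀q (F(q,t) ∨ ¬F(t,q))) ∨ (∃n ∀p (H(p,p) ∨ H(n,p)))
Extract every quantifier outward, since the variables are now distinct and don't occur free across branches:
  ∃m ∃s ∀t ∀q ∃n ∀p ((H(m,s) ∨ ¬F(m,m)) ∧ (F(q,t) ∨ ¬F(t,q)) ∨ H(p,p) ∨ H(n,p))
The prefix is ∃m ∃s ∀t ∀q ∃n ∀p: 3 universal, 3 existential.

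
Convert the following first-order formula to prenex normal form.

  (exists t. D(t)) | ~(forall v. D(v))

Move each ¬ inward, flipping quantifiers it crosses:
  (exists t. D(t)) | (exists v. ~D(v))
All bound variables are already distinct, so no renaming is needed.
Finally move all quantifiers to the prefix:
  exists t. exists v. (D(t) | ~D(v))

exists t. exists v. (D(t) | ~D(v))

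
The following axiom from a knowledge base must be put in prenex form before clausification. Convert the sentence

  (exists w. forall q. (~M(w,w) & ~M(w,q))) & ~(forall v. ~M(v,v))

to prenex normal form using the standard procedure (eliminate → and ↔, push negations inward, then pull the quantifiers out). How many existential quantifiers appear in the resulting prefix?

2

Drive negations inward (¬∀x A ≡ ∃x ¬A, ¬∃x A ≡ ∀x ¬A, De Morgan for ∧/∨):
  (exists w. forall q. (~M(w,w) & ~M(w,q))) & (exists v. M(v,v))
All bound variables are already distinct, so no renaming is needed.
Finally move all quantifiers to the prefix:
  exists w. forall q. exists v. (~M(w,w) & ~M(w,q) & M(v,v))
The prefix is exists w forall q exists v: 1 universal, 2 existential.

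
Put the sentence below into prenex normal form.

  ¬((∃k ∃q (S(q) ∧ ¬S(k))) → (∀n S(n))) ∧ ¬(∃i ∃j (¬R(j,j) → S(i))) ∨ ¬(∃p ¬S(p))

Rewrite implications/biconditionals: A → B as ¬A ∨ B.
  ¬(¬(∃k ∃q (S(q) ∧ ¬S(k))) ∨ (∀n S(n))) ∧ ¬(∃i ∃j (¬¬R(j,j) ∨ S(i))) ∨ ¬(∃p ¬S(p))
Move each ¬ inward, flipping quantifiers it crosses:
  (∃k ∃q (S(q) ∧ ¬S(k))) ∧ (∃n ¬S(n)) ∧ (∀i ∀j (¬R(j,j) ∧ ¬S(i))) ∨ (∀p S(p))
All bound variables are already distinct, so no renaming is needed.
Extract every quantifier outward, since the variables are now distinct and don't occur free across branches:
  ∃k ∃q ∃n ∀i ∀j ∀p (S(q) ∧ ¬S(k) ∧ ¬S(n) ∧ ¬R(j,j) ∧ ¬S(i) ∨ S(p))

∃k ∃q ∃n ∀i ∀j ∀p (S(q) ∧ ¬S(k) ∧ ¬S(n) ∧ ¬R(j,j) ∧ ¬S(i) ∨ S(p))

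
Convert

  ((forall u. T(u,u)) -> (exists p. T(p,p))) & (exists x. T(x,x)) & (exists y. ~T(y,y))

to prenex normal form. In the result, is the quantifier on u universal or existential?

existential

Rewrite implications/biconditionals: A → B as ¬A ∨ B.
  (~(forall u. T(u,u)) | (exists p. T(p,p))) & (exists x. T(x,x)) & (exists y. ~T(y,y))
Move each ¬ inward, flipping quantifiers it crosses:
  ((exists u. ~T(u,u)) | (exists p. T(p,p))) & (exists x. T(x,x)) & (exists y. ~T(y,y))
All bound variables are already distinct, so no renaming is needed.
Finally move all quantifiers to the prefix:
  exists u. exists p. exists x. exists y. ((~T(u,u) | T(p,p)) & T(x,x) & ~T(y,y))
The quantifier forall u sits under an odd number of negations (counting the antecedent side of each →), so it flips to exists u.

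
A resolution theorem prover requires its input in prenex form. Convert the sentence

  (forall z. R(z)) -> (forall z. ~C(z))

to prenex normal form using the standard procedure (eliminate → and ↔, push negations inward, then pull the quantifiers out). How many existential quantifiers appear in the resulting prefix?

Rewrite implications/biconditionals: A → B as ¬A ∨ B.
  ~(forall z. R(z)) | (forall z. ~C(z))
Push ¬ through the quantifiers and connectives to reach negation normal form:
  (exists z. ~R(z)) | (forall z. ~C(z))
Standardize variables apart so no two quantifiers bind the same name: z↦x1.
  (exists z. ~R(z)) | (forall x1. ~C(x1))
Pull the quantifiers to the front (each side's bound variable is not free in the other side):
  exists z. forall x1. (~R(z) | ~C(x1))
The prefix is exists z forall x1: 1 universal, 1 existential.

1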